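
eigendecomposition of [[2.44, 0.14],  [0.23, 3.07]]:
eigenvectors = [[-0.95,-0.20], [0.32,-0.98]]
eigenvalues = [2.39, 3.12]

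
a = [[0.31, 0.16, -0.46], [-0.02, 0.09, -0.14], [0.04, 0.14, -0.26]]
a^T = [[0.31, -0.02, 0.04],[0.16, 0.09, 0.14],[-0.46, -0.14, -0.26]]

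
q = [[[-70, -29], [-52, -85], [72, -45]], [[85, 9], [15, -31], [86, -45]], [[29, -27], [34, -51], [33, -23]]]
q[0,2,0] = 72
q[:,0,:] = [[-70, -29], [85, 9], [29, -27]]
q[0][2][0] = 72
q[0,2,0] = 72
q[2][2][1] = -23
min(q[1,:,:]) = -45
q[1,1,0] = 15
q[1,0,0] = 85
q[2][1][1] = -51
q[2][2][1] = -23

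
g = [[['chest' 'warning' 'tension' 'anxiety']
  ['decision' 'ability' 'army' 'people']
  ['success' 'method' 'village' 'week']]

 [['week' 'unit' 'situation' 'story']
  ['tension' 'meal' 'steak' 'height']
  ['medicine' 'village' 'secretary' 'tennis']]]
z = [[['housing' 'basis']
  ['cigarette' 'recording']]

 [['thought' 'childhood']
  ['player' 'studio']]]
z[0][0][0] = 'housing'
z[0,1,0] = 'cigarette'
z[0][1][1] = 'recording'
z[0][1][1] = 'recording'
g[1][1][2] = 'steak'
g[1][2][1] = 'village'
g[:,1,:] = [['decision', 'ability', 'army', 'people'], ['tension', 'meal', 'steak', 'height']]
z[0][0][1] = 'basis'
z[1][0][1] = 'childhood'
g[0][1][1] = 'ability'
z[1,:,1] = ['childhood', 'studio']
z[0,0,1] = 'basis'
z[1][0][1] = 'childhood'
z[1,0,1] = 'childhood'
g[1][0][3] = 'story'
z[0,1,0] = 'cigarette'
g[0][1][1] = 'ability'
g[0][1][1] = 'ability'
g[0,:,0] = ['chest', 'decision', 'success']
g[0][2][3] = 'week'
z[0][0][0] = 'housing'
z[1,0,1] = 'childhood'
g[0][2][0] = 'success'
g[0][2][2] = 'village'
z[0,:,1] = ['basis', 'recording']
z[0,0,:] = ['housing', 'basis']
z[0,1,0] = 'cigarette'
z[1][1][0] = 'player'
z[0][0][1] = 'basis'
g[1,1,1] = 'meal'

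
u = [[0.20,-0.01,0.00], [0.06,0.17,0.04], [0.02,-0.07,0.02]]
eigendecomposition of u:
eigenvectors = [[(-0.3-0.11j), (-0.3+0.11j), (-0.02+0j)], [(-0.88+0j), -0.88-0.00j, (-0.29+0j)], [0.35-0.04j, 0.35+0.04j, 0.96+0.00j]]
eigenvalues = [(0.17+0.01j), (0.17-0.01j), (0.04+0j)]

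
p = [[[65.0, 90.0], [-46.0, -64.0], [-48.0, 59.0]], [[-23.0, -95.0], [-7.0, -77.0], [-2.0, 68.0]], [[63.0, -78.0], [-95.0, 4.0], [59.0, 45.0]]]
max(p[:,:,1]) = 90.0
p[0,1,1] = -64.0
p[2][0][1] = -78.0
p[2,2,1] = 45.0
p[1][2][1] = 68.0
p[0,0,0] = 65.0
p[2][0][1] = -78.0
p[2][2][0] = 59.0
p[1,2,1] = 68.0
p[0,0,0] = 65.0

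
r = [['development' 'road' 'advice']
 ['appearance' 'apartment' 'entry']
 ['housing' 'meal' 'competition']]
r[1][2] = 'entry'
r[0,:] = ['development', 'road', 'advice']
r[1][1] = 'apartment'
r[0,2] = 'advice'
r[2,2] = 'competition'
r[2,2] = 'competition'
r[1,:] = ['appearance', 'apartment', 'entry']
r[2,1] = 'meal'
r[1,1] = 'apartment'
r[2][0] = 'housing'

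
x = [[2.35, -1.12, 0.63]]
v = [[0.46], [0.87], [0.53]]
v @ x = [[1.08, -0.52, 0.29],[2.04, -0.97, 0.55],[1.25, -0.59, 0.33]]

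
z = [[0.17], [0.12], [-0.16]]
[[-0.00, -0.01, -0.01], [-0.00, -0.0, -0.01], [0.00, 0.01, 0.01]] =z@ [[-0.01, -0.04, -0.06]]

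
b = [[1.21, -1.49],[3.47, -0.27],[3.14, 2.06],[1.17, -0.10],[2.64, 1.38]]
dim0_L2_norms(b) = [5.63, 2.91]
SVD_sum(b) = [[0.72,  0.21],[3.14,  0.90],[3.45,  0.99],[1.05,  0.3],[2.81,  0.80]] + [[0.49,-1.70], [0.33,-1.17], [-0.31,1.07], [0.12,-0.40], [-0.17,0.58]]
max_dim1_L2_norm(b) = 3.76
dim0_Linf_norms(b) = [3.47, 2.06]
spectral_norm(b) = 5.81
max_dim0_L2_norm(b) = 5.63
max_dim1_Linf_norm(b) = 3.47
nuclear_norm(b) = 8.34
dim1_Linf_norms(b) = [1.49, 3.47, 3.14, 1.17, 2.64]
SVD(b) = [[-0.13, -0.7], [-0.56, -0.48], [-0.62, 0.44], [-0.19, -0.17], [-0.50, 0.24]] @ diag([5.812139059826584, 2.524507783556657]) @ [[-0.96, -0.28], [-0.28, 0.96]]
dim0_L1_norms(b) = [11.63, 5.3]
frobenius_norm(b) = 6.34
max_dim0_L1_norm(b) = 11.63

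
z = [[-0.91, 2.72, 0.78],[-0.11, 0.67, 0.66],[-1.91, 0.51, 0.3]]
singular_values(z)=[3.34, 1.54, 0.44]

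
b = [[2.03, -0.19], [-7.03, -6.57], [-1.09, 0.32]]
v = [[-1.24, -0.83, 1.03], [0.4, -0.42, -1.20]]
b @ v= [[-2.59, -1.61, 2.32], [6.09, 8.59, 0.64], [1.48, 0.77, -1.51]]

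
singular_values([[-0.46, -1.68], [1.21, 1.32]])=[2.43, 0.59]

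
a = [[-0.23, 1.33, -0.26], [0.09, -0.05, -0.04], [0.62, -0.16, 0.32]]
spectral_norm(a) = 1.42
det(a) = -0.07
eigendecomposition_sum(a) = [[(-0.22+0j),  (0.75+0j),  -0.04-0.00j], [(0.07-0j),  (-0.25-0j),  (0.01+0j)], [0.20-0.00j,  -0.67-0.00j,  0.03+0.00j]] + [[-0.00+0.13j, (0.29+0.22j), (-0.11+0.06j)], [0.01+0.04j, (0.1+0.04j), -0.03+0.03j], [(0.21-0.04j), 0.25-0.57j, (0.14+0.16j)]] + [[(-0-0.13j), (0.29-0.22j), -0.11-0.06j], [(0.01-0.04j), (0.1-0.04j), (-0.03-0.03j)], [(0.21+0.04j), (0.25+0.57j), 0.14-0.16j]]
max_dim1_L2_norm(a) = 1.37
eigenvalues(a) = [(-0.43+0j), (0.24+0.33j), (0.24-0.33j)]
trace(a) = 0.04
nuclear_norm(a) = 2.12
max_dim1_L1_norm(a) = 1.82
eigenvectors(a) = [[(-0.72+0j), 0.11-0.49j, 0.11+0.49j], [0.24+0.00j, -0.01-0.14j, (-0.01+0.14j)], [0.65+0.00j, -0.85+0.00j, -0.85-0.00j]]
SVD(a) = [[-0.96, -0.28, -0.02], [0.04, -0.07, -1.00], [0.28, -0.96, 0.08]] @ diag([1.421650664538847, 0.621736481001019, 0.07970656314711466]) @ [[0.28, -0.93, 0.24], [-0.86, -0.35, -0.37], [-0.43, 0.10, 0.90]]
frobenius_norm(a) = 1.55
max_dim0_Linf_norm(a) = 1.33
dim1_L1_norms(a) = [1.82, 0.18, 1.1]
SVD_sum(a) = [[-0.38, 1.27, -0.32], [0.02, -0.06, 0.01], [0.11, -0.37, 0.09]] + [[0.15, 0.06, 0.06], [0.04, 0.02, 0.02], [0.51, 0.21, 0.22]] + [[0.00, -0.00, -0.0], [0.03, -0.01, -0.07], [-0.0, 0.00, 0.01]]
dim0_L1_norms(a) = [0.94, 1.54, 0.62]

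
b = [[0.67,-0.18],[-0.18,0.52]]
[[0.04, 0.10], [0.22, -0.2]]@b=[[0.01, 0.04], [0.18, -0.14]]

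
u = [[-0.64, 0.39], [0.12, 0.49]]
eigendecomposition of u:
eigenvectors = [[-0.99, -0.32], [0.10, -0.95]]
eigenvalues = [-0.68, 0.53]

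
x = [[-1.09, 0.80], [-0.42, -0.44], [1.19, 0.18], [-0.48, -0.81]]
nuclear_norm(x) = 2.97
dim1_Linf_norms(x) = [1.09, 0.44, 1.19, 0.81]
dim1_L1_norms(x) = [1.89, 0.86, 1.37, 1.29]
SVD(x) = [[-0.65,0.60],[-0.23,-0.38],[0.68,0.2],[-0.25,-0.68]] @ diag([1.7365904903839657, 1.231809022822928]) @ [[1.0, -0.06], [0.06, 1.0]]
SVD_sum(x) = [[-1.13, 0.06], [-0.39, 0.02], [1.18, -0.07], [-0.43, 0.02]] + [[0.04, 0.74], [-0.03, -0.46], [0.01, 0.25], [-0.05, -0.83]]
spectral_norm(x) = 1.74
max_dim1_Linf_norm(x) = 1.19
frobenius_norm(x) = 2.13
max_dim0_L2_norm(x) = 1.74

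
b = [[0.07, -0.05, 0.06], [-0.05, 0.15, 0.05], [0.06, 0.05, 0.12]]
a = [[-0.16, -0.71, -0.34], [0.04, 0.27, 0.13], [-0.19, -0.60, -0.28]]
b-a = [[0.23, 0.66, 0.4], [-0.09, -0.12, -0.08], [0.25, 0.65, 0.40]]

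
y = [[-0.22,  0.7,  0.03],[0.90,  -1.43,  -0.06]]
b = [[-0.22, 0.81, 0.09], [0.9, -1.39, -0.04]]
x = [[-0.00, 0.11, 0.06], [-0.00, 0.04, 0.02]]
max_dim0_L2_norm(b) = 1.61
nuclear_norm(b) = 2.08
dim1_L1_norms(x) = [0.17, 0.06]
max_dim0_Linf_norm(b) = 1.39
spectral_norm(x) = 0.13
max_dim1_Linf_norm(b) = 1.39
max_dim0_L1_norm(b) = 2.2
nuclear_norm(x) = 0.13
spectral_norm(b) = 1.84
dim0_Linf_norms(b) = [0.9, 1.39, 0.09]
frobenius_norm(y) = 1.84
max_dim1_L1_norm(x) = 0.17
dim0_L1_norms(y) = [1.12, 2.13, 0.09]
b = y + x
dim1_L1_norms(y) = [0.95, 2.39]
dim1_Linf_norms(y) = [0.7, 1.43]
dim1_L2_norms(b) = [0.84, 1.66]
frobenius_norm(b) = 1.86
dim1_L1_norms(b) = [1.12, 2.33]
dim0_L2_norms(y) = [0.93, 1.59, 0.07]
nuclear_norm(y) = 2.01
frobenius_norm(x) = 0.13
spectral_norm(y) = 1.84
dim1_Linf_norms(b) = [0.81, 1.39]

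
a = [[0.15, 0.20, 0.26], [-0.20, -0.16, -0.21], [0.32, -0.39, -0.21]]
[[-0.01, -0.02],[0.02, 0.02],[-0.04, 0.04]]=a @ [[-0.12, 0.01], [0.01, -0.09], [0.01, -0.03]]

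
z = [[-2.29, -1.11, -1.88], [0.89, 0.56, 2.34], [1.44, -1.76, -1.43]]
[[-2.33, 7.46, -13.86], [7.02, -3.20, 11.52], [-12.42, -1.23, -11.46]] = z @[[-2.84, -2.55, 1.02], [1.76, -1.32, 4.54], [3.66, -0.08, 3.45]]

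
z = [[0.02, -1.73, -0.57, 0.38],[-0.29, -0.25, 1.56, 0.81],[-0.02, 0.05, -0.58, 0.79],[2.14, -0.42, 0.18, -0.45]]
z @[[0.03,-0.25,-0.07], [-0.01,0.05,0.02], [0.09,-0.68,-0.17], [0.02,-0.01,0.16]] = [[-0.03, 0.29, 0.12], [0.15, -1.01, -0.12], [-0.04, 0.39, 0.23], [0.08, -0.67, -0.26]]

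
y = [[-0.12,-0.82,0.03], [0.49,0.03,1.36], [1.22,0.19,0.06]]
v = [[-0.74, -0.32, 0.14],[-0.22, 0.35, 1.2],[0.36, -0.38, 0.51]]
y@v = [[0.28,-0.26,-0.99], [0.12,-0.66,0.80], [-0.92,-0.35,0.43]]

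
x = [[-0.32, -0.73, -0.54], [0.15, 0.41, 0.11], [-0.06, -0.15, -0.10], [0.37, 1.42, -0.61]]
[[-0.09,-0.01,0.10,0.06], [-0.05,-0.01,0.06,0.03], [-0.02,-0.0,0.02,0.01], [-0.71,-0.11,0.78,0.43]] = x @ [[-0.71, -0.1, 0.78, 0.43],[-0.04, -0.01, 0.04, 0.02],[0.64, 0.09, -0.71, -0.39]]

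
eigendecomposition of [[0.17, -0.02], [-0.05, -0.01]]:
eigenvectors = [[0.97,0.11], [-0.26,0.99]]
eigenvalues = [0.18, -0.02]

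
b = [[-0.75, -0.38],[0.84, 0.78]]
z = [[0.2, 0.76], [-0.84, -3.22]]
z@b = [[0.49, 0.52], [-2.07, -2.19]]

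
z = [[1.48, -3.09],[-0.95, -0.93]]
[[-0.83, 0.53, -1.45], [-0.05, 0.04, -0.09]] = z@[[-0.14,  0.09,  -0.25], [0.2,  -0.13,  0.35]]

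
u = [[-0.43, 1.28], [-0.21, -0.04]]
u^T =[[-0.43, -0.21], [1.28, -0.04]]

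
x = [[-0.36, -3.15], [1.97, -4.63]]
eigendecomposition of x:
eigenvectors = [[0.78+0.00j, (0.78-0j)],[0.53-0.32j, (0.53+0.32j)]]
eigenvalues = [(-2.5+1.28j), (-2.5-1.28j)]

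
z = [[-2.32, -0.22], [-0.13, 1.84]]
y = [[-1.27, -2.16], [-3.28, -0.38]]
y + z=[[-3.59, -2.38],[-3.41, 1.46]]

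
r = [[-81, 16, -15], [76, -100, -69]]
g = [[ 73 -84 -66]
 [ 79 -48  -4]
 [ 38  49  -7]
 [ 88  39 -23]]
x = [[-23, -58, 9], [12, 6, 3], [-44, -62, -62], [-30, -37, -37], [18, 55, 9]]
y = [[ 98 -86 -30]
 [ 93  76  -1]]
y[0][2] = -30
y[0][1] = -86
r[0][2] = -15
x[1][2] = 3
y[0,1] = -86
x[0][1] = -58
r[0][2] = -15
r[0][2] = -15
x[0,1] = -58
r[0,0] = -81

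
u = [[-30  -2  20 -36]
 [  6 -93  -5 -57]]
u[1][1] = -93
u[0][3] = -36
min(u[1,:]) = -93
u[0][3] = -36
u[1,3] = -57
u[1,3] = -57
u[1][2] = -5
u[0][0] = -30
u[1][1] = -93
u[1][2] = -5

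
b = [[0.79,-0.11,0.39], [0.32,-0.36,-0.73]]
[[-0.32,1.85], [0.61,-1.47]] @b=[[0.34, -0.63, -1.48],  [0.01, 0.46, 1.31]]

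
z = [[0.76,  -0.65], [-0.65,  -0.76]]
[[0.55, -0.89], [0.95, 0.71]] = z @ [[-0.20, -1.14], [-1.08, 0.04]]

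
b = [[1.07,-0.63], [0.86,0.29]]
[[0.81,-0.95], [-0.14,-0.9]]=b@[[0.17, -0.99], [-0.99, -0.17]]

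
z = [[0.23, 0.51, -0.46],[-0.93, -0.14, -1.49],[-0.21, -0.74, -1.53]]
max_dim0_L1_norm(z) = 3.48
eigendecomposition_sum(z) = [[0.12+0.34j, (0.26-0.14j), -0.21+0.10j], [(-0.32+0.12j), 0.14+0.25j, (-0.1-0.2j)], [0.08-0.11j, -0.10-0.05j, 0.08+0.04j]] + [[0.12-0.34j, (0.26+0.14j), -0.21-0.10j], [(-0.32-0.12j), 0.14-0.25j, -0.10+0.20j], [(0.08+0.11j), -0.10+0.05j, 0.08-0.04j]] + [[-0.01-0.00j, -0.02+0.00j, (-0.05-0j)],[(-0.28-0j), (-0.41+0j), -1.30-0.00j],[(-0.37-0j), -0.54+0.00j, (-1.68-0j)]]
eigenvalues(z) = [(0.33+0.63j), (0.33-0.63j), (-2.11+0j)]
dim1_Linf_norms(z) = [0.51, 1.49, 1.53]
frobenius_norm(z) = 2.56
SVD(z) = [[0.09, 0.79, -0.61], [0.72, 0.37, 0.59], [0.69, -0.49, -0.53]] @ diag([2.375673734872467, 0.7345335156515823, 0.6151705615694152]) @ [[-0.33, -0.24, -0.91], [-0.08, 0.97, -0.22], [-0.94, -0.00, 0.34]]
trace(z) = -1.44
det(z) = -1.07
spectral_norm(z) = 2.38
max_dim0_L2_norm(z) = 2.18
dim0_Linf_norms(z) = [0.93, 0.74, 1.53]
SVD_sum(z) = [[-0.07, -0.05, -0.20], [-0.57, -0.4, -1.55], [-0.55, -0.39, -1.50]] + [[-0.05, 0.56, -0.13], [-0.02, 0.26, -0.06], [0.03, -0.35, 0.08]] + [[0.35, 0.0, -0.13], [-0.34, -0.00, 0.12], [0.31, 0.00, -0.11]]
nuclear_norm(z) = 3.73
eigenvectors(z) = [[-0.70+0.00j, -0.70-0.00j, 0.02+0.00j],[-0.00-0.67j, -0.00+0.67j, 0.61+0.00j],[(0.15+0.21j), (0.15-0.21j), (0.79+0j)]]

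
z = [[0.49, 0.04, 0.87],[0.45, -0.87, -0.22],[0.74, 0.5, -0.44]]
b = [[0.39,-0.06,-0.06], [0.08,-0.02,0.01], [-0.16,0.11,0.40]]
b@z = [[0.12, 0.04, 0.38], [0.04, 0.03, 0.07], [0.27, 0.10, -0.34]]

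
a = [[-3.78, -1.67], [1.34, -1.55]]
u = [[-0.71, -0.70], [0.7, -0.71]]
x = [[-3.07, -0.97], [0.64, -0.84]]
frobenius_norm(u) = 1.41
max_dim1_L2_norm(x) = 3.22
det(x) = 3.20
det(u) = 0.99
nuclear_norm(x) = 4.23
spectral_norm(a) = 4.19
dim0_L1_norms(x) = [3.71, 1.81]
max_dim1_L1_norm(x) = 4.04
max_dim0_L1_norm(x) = 3.71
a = x + u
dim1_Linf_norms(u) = [0.71, 0.71]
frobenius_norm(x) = 3.39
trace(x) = -3.91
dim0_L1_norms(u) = [1.41, 1.41]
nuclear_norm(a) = 6.12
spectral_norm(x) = 3.24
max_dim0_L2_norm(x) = 3.14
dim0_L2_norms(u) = [1.0, 1.0]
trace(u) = -1.42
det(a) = 8.10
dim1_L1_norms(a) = [5.45, 2.89]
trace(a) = -5.33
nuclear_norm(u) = 1.99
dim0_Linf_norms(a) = [3.78, 1.67]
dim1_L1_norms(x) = [4.04, 1.48]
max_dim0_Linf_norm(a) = 3.78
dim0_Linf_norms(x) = [3.07, 0.97]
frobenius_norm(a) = 4.61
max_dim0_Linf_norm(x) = 3.07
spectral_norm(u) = 1.00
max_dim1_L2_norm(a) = 4.13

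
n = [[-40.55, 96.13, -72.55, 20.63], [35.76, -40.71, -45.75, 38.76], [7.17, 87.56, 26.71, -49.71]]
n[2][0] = 7.17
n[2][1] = 87.56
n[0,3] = 20.63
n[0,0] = -40.55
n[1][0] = 35.76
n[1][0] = 35.76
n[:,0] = [-40.55, 35.76, 7.17]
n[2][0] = 7.17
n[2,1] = 87.56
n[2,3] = -49.71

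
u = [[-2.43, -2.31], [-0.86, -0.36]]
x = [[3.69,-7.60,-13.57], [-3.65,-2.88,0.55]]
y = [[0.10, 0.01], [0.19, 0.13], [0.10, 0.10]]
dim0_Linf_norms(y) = [0.19, 0.13]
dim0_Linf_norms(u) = [2.43, 2.31]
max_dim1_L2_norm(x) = 15.99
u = x @ y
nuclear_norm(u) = 3.79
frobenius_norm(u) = 3.48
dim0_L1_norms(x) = [7.34, 10.48, 14.12]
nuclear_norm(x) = 20.67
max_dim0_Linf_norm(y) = 0.19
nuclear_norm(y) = 0.34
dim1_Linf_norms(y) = [0.1, 0.19, 0.1]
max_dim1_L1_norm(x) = 24.86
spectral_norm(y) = 0.28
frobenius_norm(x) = 16.66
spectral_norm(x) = 15.99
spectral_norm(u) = 3.47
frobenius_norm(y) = 0.29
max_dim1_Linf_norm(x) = 13.57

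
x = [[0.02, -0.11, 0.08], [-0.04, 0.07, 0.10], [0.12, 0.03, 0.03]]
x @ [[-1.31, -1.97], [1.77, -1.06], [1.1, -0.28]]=[[-0.13, 0.05],[0.29, -0.02],[-0.07, -0.28]]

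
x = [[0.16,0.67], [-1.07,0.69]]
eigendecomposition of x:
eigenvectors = [[(-0.19+0.59j),-0.19-0.59j], [(-0.78+0j),-0.78-0.00j]]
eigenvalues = [(0.42+0.8j), (0.42-0.8j)]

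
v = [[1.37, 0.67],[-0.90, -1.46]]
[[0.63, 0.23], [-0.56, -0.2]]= v @ [[0.39, 0.14], [0.14, 0.05]]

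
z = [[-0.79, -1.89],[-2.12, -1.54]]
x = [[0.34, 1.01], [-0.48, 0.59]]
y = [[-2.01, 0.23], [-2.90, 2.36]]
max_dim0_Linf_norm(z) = 2.12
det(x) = 0.69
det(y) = -4.08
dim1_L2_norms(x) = [1.07, 0.76]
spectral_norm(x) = 1.17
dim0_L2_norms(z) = [2.26, 2.44]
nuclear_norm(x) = 1.76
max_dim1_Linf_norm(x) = 1.01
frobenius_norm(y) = 4.25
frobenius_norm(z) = 3.33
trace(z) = -2.33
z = y @ x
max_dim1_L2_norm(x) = 1.07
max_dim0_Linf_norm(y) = 2.9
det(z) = -2.79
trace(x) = 0.93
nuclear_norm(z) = 4.08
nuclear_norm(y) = 5.12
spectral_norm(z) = 3.21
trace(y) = 0.35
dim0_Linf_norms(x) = [0.48, 1.01]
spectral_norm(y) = 4.14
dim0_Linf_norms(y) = [2.9, 2.36]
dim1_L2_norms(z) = [2.05, 2.62]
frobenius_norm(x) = 1.31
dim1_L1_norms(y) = [2.24, 5.26]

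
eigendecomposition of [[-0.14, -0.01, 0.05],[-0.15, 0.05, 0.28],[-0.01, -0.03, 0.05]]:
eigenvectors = [[0.86+0.00j, -0.01+0.09j, -0.01-0.09j], [(0.5+0j), 0.94+0.00j, 0.94-0.00j], [(0.12+0j), -0.01+0.33j, (-0.01-0.33j)]]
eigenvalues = [(-0.14+0j), (0.05+0.08j), (0.05-0.08j)]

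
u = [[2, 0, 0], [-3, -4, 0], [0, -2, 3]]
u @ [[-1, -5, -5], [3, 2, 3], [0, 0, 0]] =[[-2, -10, -10], [-9, 7, 3], [-6, -4, -6]]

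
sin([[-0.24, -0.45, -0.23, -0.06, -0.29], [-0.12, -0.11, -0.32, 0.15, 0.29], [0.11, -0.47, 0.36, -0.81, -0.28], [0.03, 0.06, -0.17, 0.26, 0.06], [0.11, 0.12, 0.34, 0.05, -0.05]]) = [[-0.23, -0.44, -0.22, -0.07, -0.30], [-0.12, -0.11, -0.3, 0.13, 0.28], [0.11, -0.44, 0.33, -0.74, -0.25], [0.03, 0.05, -0.16, 0.23, 0.05], [0.11, 0.12, 0.32, 0.07, -0.04]]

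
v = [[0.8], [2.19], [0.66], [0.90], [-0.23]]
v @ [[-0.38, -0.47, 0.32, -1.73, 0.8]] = [[-0.3,-0.38,0.26,-1.38,0.64], [-0.83,-1.03,0.7,-3.79,1.75], [-0.25,-0.31,0.21,-1.14,0.53], [-0.34,-0.42,0.29,-1.56,0.72], [0.09,0.11,-0.07,0.4,-0.18]]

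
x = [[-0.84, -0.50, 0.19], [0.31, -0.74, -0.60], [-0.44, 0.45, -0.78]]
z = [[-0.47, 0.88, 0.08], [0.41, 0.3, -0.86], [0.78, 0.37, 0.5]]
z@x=[[0.63, -0.38, -0.68],[0.13, -0.81, 0.57],[-0.76, -0.44, -0.46]]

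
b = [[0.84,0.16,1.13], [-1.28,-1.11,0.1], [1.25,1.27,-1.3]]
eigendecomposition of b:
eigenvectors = [[-0.29, -0.84, -0.49],  [-0.39, 0.51, 0.79],  [0.87, -0.18, 0.37]]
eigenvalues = [-2.29, 0.98, -0.26]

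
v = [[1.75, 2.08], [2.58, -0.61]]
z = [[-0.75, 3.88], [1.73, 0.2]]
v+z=[[1.0, 5.96], [4.31, -0.41]]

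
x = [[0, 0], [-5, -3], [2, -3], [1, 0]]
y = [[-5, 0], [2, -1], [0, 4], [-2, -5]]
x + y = [[-5, 0], [-3, -4], [2, 1], [-1, -5]]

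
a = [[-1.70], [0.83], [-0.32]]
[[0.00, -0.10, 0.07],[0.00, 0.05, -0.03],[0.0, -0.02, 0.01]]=a@[[-0.00, 0.06, -0.04]]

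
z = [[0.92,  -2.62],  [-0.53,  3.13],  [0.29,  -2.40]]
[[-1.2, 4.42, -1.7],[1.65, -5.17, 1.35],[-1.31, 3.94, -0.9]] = z @ [[0.38, 0.19, -1.19], [0.59, -1.62, 0.23]]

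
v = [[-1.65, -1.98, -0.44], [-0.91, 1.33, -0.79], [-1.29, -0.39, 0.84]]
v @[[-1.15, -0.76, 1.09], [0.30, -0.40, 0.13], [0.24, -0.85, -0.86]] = [[1.2, 2.42, -1.68], [1.26, 0.83, -0.14], [1.57, 0.42, -2.18]]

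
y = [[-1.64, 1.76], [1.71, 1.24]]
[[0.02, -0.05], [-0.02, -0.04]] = y @ [[-0.01, 0.00], [-0.00, -0.03]]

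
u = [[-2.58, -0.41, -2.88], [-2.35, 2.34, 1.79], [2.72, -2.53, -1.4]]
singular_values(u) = [5.47, 3.89, 0.13]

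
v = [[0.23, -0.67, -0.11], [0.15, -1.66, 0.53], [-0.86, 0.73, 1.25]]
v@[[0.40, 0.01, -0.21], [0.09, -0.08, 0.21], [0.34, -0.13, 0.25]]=[[-0.01, 0.07, -0.22], [0.09, 0.07, -0.25], [0.15, -0.23, 0.65]]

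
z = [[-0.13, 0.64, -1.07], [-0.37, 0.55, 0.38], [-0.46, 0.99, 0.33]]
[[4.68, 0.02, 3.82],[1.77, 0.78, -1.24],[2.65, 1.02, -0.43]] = z@[[-8.47, -1.34, 4.29], [-0.12, 0.30, 2.44], [-3.42, 0.32, -2.63]]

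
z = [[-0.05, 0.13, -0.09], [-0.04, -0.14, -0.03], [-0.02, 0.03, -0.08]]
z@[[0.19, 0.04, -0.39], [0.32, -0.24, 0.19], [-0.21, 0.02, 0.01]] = [[0.05,-0.04,0.04],[-0.05,0.03,-0.01],[0.02,-0.01,0.01]]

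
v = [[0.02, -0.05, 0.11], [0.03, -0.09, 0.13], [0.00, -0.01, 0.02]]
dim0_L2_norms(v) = [0.04, 0.1, 0.17]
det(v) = -0.00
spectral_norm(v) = 0.20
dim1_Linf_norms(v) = [0.11, 0.13, 0.02]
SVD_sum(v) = [[0.02, -0.06, 0.1],[0.03, -0.08, 0.14],[0.0, -0.01, 0.02]] + [[-0.00, 0.01, 0.01], [0.00, -0.01, -0.01], [-0.00, 0.00, 0.00]] + [[0.00,0.0,-0.00],  [0.00,0.0,-0.00],  [-0.00,-0.00,0.0]]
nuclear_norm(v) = 0.22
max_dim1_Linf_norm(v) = 0.13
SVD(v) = [[-0.60,  -0.78,  0.17],[-0.79,  0.61,  0.01],[-0.11,  -0.13,  -0.99]] @ diag([0.2026880514838168, 0.017436254440322107, 0.0036784258570757102]) @ [[-0.18,0.51,-0.84], [0.15,-0.83,-0.53], [0.97,0.22,-0.07]]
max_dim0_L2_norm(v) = 0.17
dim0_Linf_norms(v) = [0.03, 0.09, 0.13]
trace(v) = -0.05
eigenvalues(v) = [(-0.06+0j), (0.01+0.01j), (0.01-0.01j)]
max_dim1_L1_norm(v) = 0.25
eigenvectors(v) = [[-0.41+0.00j, (0.86+0j), 0.86-0.00j], [-0.91+0.00j, 0.39+0.24j, 0.39-0.24j], [(-0.11+0j), (0.06+0.22j), 0.06-0.22j]]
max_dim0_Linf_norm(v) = 0.13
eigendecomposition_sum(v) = [[0.01-0.00j, (-0.04-0j), 0.04-0.00j], [0.03-0.00j, (-0.09-0j), (0.1-0j)], [0.00-0.00j, (-0.01-0j), 0.01-0.00j]] + [[0.00+0.01j, -0.01-0.00j, (0.03-0.01j)], [(-0+0j), (-0-0j), (0.02+0.01j)], [(-0+0j), -0j, 0.00+0.01j]] + [[0.00-0.01j, -0.01+0.00j, 0.03+0.01j], [(-0-0j), (-0+0j), (0.02-0.01j)], [(-0-0j), 0.00+0.00j, -0.01j]]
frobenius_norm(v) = 0.20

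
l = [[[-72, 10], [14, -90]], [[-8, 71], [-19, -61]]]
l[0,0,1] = 10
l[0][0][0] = -72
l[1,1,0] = -19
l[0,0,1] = 10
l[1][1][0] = -19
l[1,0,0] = -8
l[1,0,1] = 71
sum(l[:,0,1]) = 81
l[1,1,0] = -19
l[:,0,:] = [[-72, 10], [-8, 71]]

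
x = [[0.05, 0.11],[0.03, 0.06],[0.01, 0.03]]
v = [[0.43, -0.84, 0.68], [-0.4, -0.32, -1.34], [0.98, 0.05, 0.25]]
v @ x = [[0.0, 0.02], [-0.04, -0.10], [0.05, 0.12]]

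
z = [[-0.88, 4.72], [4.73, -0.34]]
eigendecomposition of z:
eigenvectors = [[-0.73, -0.69],[0.69, -0.73]]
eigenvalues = [-5.34, 4.12]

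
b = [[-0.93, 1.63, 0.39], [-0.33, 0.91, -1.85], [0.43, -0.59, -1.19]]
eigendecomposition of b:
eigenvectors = [[0.68, 0.88, -0.72], [0.73, 0.48, 0.32], [-0.07, 0.08, 0.62]]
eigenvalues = [0.78, -0.01, -1.99]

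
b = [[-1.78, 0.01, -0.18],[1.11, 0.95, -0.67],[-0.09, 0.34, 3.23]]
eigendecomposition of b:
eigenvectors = [[-0.93,0.01,-0.04], [0.37,0.99,-0.31], [-0.04,-0.15,0.95]]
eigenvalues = [-1.79, 1.07, 3.12]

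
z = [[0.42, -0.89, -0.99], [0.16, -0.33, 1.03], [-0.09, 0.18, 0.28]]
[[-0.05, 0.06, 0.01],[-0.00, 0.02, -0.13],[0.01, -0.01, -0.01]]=z@[[-0.07, 0.1, 0.01], [0.01, -0.02, 0.10], [0.01, -0.00, -0.10]]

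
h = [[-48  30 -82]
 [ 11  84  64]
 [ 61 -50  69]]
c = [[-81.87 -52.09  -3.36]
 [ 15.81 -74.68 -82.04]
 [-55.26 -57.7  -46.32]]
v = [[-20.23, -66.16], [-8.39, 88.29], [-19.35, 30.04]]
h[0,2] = -82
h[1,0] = 11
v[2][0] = -19.35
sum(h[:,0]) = 24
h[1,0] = 11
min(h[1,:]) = 11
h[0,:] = [-48, 30, -82]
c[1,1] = -74.68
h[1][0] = 11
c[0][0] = -81.87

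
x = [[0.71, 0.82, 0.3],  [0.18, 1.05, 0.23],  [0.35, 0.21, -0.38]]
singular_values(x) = [1.53, 0.54, 0.36]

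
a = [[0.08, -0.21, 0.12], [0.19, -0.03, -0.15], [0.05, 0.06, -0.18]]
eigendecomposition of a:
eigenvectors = [[(-0.26-0.58j), (-0.26+0.58j), 0.30+0.00j], [(-0.73+0j), (-0.73-0j), (0.66+0j)], [-0.25+0.09j, (-0.25-0.09j), 0.69+0.00j]]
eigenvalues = [(-0.01+0.17j), (-0.01-0.17j), (-0.1+0j)]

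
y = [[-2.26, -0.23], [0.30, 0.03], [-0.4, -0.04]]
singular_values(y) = [2.33, 0.0]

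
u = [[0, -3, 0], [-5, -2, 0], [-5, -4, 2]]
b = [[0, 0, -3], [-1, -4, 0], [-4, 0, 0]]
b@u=[[15, 12, -6], [20, 11, 0], [0, 12, 0]]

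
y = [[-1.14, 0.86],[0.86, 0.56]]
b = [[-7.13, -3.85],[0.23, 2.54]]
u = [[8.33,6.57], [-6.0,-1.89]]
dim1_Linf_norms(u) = [8.33, 6.0]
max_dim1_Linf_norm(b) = 7.13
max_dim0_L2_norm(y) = 1.43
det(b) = -17.22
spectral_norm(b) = 8.23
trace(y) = -0.58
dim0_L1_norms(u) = [14.33, 8.46]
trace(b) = -4.59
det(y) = -1.38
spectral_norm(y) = 1.50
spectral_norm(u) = 12.18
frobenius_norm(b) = 8.49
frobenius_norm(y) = 1.76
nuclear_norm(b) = 10.33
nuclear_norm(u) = 14.12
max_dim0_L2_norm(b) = 7.13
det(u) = 23.68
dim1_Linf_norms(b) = [7.13, 2.54]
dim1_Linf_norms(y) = [1.14, 0.86]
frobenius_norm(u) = 12.33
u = y @ b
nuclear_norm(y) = 2.42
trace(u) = 6.44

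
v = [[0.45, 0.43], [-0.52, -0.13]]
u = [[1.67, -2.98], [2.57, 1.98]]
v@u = [[1.86, -0.49], [-1.20, 1.29]]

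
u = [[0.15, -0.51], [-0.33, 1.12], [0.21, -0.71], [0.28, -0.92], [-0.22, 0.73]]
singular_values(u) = [1.92, 0.01]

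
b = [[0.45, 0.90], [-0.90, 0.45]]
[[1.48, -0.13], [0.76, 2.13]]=b @ [[-0.02, -1.95], [1.65, 0.83]]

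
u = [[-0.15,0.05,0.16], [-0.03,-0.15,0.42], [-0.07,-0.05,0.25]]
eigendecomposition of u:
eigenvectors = [[-0.85, 0.45, -0.58],[0.52, 0.74, -0.75],[-0.08, 0.5, -0.32]]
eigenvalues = [-0.17, 0.11, 0.0]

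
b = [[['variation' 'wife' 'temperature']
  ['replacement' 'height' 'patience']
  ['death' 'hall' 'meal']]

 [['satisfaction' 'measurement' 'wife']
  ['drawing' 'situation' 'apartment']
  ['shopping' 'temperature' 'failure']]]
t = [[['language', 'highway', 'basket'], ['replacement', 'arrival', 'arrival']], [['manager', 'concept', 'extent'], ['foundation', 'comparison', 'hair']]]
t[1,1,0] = 'foundation'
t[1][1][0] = 'foundation'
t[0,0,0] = 'language'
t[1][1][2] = 'hair'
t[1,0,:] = ['manager', 'concept', 'extent']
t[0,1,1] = 'arrival'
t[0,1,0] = 'replacement'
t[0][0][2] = 'basket'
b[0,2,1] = 'hall'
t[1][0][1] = 'concept'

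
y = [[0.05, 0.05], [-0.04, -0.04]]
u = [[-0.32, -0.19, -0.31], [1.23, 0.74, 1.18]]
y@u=[[0.05, 0.03, 0.04], [-0.04, -0.02, -0.03]]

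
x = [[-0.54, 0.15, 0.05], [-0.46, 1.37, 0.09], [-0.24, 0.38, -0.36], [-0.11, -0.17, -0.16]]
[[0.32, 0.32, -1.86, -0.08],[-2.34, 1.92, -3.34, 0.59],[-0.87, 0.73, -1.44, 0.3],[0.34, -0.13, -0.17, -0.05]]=x @ [[-1.11, -0.27, 3.08, 0.25], [-2.14, 1.34, -1.43, 0.54], [0.90, -0.44, 0.44, -0.42]]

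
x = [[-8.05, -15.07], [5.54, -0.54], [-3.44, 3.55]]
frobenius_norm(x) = 18.64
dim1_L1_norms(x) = [23.12, 6.08, 6.99]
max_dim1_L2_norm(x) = 17.09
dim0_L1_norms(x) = [17.03, 19.16]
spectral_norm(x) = 17.29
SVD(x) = [[-0.99, -0.04], [0.13, -0.73], [0.08, 0.68]] @ diag([17.28589570283446, 6.965953613880104]) @ [[0.48, 0.87],[-0.87, 0.48]]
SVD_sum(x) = [[-8.28, -14.94], [1.07, 1.94], [0.70, 1.26]] + [[0.23,-0.13], [4.47,-2.48], [-4.14,2.29]]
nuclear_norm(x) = 24.25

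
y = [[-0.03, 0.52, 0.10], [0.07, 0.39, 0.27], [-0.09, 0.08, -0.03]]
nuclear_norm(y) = 0.94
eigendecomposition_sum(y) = [[-0.09, 0.09, -0.09],[0.04, -0.04, 0.04],[-0.07, 0.07, -0.07]] + [[0.04, -0.04, -0.08],[0.01, -0.01, -0.02],[-0.02, 0.03, 0.05]] + [[0.02, 0.47, 0.27],[0.02, 0.45, 0.25],[-0.0, -0.01, -0.01]]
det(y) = -0.01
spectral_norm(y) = 0.70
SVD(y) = [[-0.74,0.53,-0.41], [-0.66,-0.67,0.34], [-0.09,0.53,0.85]] @ diag([0.6989111500526816, 0.1889983987621094, 0.04901846180161604]) @ [[-0.02, -0.93, -0.36], [-0.58, 0.3, -0.76], [-0.81, -0.19, 0.55]]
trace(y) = 0.33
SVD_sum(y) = [[0.01, 0.49, 0.19], [0.01, 0.43, 0.17], [0.00, 0.06, 0.02]] + [[-0.06, 0.03, -0.08], [0.07, -0.04, 0.1], [-0.06, 0.03, -0.07]] + [[0.02, 0.0, -0.01], [-0.01, -0.0, 0.01], [-0.03, -0.01, 0.02]]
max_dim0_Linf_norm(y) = 0.52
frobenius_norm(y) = 0.73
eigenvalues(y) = [-0.2, 0.07, 0.46]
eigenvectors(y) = [[0.75,-0.82,0.73], [-0.35,-0.26,0.68], [0.57,0.52,-0.02]]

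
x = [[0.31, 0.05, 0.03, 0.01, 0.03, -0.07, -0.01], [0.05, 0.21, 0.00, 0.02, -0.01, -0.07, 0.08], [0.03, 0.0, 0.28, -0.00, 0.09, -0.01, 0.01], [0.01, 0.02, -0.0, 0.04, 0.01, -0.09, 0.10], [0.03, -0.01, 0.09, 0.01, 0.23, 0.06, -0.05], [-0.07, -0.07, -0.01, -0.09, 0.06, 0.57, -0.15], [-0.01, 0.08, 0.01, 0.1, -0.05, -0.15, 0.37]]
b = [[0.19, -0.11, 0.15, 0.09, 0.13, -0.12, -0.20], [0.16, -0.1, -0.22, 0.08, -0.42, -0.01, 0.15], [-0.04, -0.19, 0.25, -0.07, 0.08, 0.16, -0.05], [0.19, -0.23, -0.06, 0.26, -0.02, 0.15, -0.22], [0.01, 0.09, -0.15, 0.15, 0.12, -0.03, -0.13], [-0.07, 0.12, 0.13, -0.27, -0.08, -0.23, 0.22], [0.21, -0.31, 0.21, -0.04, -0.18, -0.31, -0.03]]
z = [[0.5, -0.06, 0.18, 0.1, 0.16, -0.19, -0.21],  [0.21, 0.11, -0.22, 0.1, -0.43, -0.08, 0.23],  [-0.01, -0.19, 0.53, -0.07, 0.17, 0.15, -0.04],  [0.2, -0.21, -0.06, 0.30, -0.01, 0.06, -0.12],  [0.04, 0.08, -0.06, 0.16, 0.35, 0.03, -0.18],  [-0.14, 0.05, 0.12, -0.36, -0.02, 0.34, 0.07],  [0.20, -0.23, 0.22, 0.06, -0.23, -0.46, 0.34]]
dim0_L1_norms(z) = [1.3, 0.93, 1.39, 1.15, 1.37, 1.31, 1.19]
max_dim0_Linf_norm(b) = 0.42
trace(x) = 2.01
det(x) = 0.00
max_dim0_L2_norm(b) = 0.5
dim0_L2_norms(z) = [0.63, 0.4, 0.66, 0.52, 0.64, 0.63, 0.52]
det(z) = 0.00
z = x + b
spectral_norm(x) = 0.72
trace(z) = 2.47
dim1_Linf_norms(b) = [0.2, 0.42, 0.25, 0.26, 0.15, 0.27, 0.31]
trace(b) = 0.46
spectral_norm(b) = 0.71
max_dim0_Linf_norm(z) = 0.53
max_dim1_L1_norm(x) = 1.02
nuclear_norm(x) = 2.01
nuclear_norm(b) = 2.41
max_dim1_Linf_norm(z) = 0.53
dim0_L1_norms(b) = [0.87, 1.15, 1.17, 0.96, 1.03, 1.01, 1.0]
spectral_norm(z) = 0.93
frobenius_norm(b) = 1.20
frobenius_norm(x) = 0.94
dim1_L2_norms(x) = [0.32, 0.24, 0.3, 0.14, 0.26, 0.61, 0.42]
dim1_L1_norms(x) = [0.51, 0.44, 0.42, 0.27, 0.48, 1.02, 0.77]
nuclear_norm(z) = 3.42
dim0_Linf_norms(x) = [0.31, 0.21, 0.28, 0.1, 0.23, 0.57, 0.37]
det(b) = -0.00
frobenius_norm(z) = 1.53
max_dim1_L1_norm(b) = 1.29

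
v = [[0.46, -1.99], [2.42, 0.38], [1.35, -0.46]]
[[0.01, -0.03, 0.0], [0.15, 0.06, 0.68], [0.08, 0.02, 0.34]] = v @ [[0.06, 0.02, 0.27], [0.01, 0.02, 0.06]]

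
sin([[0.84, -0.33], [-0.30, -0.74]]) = [[0.73,-0.29], [-0.26,-0.66]]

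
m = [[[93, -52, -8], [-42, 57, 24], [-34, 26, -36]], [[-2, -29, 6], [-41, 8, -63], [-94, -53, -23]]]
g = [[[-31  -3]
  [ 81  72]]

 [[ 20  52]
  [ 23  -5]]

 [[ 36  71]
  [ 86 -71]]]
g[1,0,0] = 20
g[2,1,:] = [86, -71]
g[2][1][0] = 86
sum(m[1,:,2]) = -80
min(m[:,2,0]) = -94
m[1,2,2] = -23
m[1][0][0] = -2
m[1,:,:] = [[-2, -29, 6], [-41, 8, -63], [-94, -53, -23]]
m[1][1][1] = 8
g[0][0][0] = -31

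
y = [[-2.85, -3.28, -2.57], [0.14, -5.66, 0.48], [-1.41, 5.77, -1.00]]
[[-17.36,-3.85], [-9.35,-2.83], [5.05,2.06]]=y @ [[3.16, 0.57], [1.81, 0.53], [0.94, 0.19]]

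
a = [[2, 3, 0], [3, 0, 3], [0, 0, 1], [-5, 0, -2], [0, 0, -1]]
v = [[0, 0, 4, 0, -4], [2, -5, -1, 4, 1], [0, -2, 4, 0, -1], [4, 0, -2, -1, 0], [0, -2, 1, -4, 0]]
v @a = [[0, 0, 8], [-31, 6, -25], [-6, 0, -1], [13, 12, 0], [14, 0, 3]]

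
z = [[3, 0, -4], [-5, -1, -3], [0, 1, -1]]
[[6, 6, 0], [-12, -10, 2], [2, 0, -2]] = z @[[2, 2, 0], [2, 0, -2], [0, 0, 0]]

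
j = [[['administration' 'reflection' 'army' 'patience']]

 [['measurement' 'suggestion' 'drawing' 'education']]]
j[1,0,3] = 'education'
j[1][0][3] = 'education'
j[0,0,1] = 'reflection'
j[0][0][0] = 'administration'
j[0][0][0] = 'administration'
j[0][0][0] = 'administration'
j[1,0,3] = 'education'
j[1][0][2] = 'drawing'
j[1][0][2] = 'drawing'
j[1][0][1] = 'suggestion'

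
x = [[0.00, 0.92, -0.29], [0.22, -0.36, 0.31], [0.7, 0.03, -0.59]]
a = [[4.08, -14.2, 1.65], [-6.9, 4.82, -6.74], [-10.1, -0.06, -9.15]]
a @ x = [[-1.97, 8.92, -6.56],[-3.66, -8.29, 7.47],[-6.42, -9.54, 8.31]]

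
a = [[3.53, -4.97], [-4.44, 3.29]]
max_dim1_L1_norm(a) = 8.5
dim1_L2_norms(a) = [6.1, 5.53]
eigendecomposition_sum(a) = [[4.16, -4.29], [-3.83, 3.95]] + [[-0.63,-0.68], [-0.61,-0.66]]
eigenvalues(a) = [8.11, -1.29]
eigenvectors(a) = [[0.74, 0.72], [-0.68, 0.7]]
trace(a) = 6.82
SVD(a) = [[-0.74, 0.67], [0.67, 0.74]] @ diag([8.126811459319025, 1.2862486169792238]) @ [[-0.69, 0.73],  [-0.73, -0.69]]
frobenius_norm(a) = 8.23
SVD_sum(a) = [[4.15,-4.38],[-3.75,3.95]] + [[-0.62, -0.59], [-0.69, -0.66]]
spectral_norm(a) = 8.13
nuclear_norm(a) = 9.41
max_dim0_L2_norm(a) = 5.96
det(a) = -10.45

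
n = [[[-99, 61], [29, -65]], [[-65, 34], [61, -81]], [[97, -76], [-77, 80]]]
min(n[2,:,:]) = -77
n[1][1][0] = 61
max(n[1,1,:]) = 61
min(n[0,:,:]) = -99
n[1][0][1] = 34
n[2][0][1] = -76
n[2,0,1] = -76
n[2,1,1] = 80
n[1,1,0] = 61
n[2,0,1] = -76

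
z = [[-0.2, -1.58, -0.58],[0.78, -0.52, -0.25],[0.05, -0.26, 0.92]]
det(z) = 1.36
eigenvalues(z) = [(-0.39+1.12j), (-0.39-1.12j), (0.98+0j)]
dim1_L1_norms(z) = [2.36, 1.55, 1.23]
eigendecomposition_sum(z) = [[-0.10+0.59j, (-0.8-0.29j), -0.22+0.02j], [(0.38+0.13j), -0.28+0.51j, (-0.01+0.15j)], [(0.05+0.04j), -0.07+0.05j, -0.01+0.02j]] + [[(-0.1-0.59j), -0.80+0.29j, (-0.22-0.02j)], [(0.38-0.13j), (-0.28-0.51j), (-0.01-0.15j)], [0.05-0.04j, -0.07-0.05j, -0.01-0.02j]] + [[(0.01+0j),0.02+0.00j,(-0.15+0j)],[(0.01+0j),(0.03+0j),(-0.23+0j)],[-0.04-0.00j,(-0.12-0j),(0.94-0j)]]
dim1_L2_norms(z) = [1.69, 0.97, 0.96]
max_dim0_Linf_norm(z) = 1.58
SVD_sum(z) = [[0.07, -1.54, -0.64],  [0.03, -0.56, -0.23],  [-0.0, 0.10, 0.04]] + [[0.00, -0.03, 0.06], [-0.0, 0.0, -0.00], [0.03, -0.37, 0.88]] + [[-0.27, -0.01, 0.00], [0.75, 0.04, -0.01], [0.02, 0.00, -0.0]]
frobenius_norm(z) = 2.17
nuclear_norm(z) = 3.54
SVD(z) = [[-0.94, 0.07, -0.34], [-0.34, -0.0, 0.94], [0.06, 1.00, 0.03]] @ diag([1.7824304659082761, 0.952643557378348, 0.8037486465229847]) @ [[-0.04,0.92,0.39], [0.04,-0.38,0.92], [1.0,0.05,-0.02]]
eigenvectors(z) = [[-0.82+0.00j, (-0.82-0j), -0.15+0.00j], [(-0.08+0.56j), -0.08-0.56j, -0.24+0.00j], [(-0.05+0.07j), (-0.05-0.07j), (0.96+0j)]]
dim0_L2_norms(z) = [0.81, 1.68, 1.12]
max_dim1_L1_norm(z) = 2.36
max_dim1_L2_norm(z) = 1.69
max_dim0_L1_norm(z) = 2.36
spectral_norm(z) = 1.78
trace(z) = 0.20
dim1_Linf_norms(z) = [1.58, 0.78, 0.92]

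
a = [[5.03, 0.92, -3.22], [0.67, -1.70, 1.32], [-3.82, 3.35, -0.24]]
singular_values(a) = [6.9, 4.44, 0.36]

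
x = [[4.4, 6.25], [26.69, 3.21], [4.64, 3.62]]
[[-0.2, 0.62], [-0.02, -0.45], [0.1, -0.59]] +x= [[4.2, 6.87], [26.67, 2.76], [4.74, 3.03]]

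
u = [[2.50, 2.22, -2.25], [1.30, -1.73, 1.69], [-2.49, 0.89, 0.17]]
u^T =[[2.50,  1.3,  -2.49], [2.22,  -1.73,  0.89], [-2.25,  1.69,  0.17]]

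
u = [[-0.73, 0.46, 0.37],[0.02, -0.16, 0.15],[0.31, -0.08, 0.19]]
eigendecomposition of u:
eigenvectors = [[0.96, -0.43, -0.52], [0.04, -0.29, -0.81], [-0.29, -0.86, 0.25]]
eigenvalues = [-0.82, 0.32, -0.19]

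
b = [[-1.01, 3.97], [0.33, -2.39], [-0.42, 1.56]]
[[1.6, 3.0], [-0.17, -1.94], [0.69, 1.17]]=b @ [[-2.84, 0.49], [-0.32, 0.88]]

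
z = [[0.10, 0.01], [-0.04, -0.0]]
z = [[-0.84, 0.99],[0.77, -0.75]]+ [[0.94,-0.98], [-0.81,0.75]]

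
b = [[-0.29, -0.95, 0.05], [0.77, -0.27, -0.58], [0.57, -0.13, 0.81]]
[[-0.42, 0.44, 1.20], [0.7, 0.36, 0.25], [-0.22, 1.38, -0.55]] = b@[[0.54, 0.93, -0.48], [0.24, -0.70, -1.14], [-0.61, 0.94, -0.53]]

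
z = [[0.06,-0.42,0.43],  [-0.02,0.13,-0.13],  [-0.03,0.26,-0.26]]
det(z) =-0.000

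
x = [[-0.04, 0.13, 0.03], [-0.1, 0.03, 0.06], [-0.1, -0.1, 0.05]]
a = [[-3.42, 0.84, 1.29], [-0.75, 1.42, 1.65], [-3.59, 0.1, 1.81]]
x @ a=[[-0.07, 0.15, 0.22],[0.1, -0.04, 0.03],[0.24, -0.22, -0.2]]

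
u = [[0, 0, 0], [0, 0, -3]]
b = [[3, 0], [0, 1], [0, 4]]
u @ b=[[0, 0], [0, -12]]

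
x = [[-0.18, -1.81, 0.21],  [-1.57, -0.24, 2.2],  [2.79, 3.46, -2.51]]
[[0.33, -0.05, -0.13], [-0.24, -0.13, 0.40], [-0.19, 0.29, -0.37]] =x@[[0.17, 0.08, -0.24], [-0.2, 0.02, 0.1], [-0.01, 0.00, 0.02]]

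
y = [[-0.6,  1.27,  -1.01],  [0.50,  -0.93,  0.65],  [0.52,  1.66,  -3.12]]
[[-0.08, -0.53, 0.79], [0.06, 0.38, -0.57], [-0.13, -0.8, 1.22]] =y @ [[0.02, 0.18, -0.26], [-0.03, -0.18, 0.27], [0.03, 0.19, -0.29]]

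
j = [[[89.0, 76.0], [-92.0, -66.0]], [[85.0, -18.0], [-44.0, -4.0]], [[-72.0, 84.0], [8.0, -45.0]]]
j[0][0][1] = 76.0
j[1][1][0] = -44.0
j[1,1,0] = -44.0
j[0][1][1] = -66.0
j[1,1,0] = -44.0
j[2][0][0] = -72.0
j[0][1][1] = -66.0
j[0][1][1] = -66.0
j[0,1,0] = -92.0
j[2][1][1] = -45.0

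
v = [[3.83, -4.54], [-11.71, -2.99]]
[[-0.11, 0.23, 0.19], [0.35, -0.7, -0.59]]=v @ [[-0.03, 0.06, 0.05], [0.0, -0.0, -0.0]]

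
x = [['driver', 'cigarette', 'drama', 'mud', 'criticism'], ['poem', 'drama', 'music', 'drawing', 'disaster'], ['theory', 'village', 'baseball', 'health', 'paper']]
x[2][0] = 'theory'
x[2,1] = 'village'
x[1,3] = 'drawing'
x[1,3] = 'drawing'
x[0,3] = 'mud'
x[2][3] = 'health'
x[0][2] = 'drama'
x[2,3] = 'health'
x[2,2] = 'baseball'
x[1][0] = 'poem'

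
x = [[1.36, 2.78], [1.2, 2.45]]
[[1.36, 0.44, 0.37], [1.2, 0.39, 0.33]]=x @ [[0.57, 0.18, 0.15], [0.21, 0.07, 0.06]]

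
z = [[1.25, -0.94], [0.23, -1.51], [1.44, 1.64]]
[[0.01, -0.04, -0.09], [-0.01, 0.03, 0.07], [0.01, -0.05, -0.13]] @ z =[[-0.13, -0.10], [0.10, 0.08], [-0.19, -0.15]]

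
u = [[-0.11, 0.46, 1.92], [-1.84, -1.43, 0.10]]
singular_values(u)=[2.34, 1.97]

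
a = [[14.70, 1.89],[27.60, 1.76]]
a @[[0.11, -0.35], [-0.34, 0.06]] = [[0.97, -5.03], [2.44, -9.55]]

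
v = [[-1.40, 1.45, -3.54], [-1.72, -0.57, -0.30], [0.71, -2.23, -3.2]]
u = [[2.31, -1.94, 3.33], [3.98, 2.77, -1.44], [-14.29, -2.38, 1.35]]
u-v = [[3.71,-3.39,6.87], [5.7,3.34,-1.14], [-15.00,-0.15,4.55]]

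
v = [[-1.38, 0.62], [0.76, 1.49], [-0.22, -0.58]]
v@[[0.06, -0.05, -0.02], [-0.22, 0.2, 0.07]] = [[-0.22, 0.19, 0.07], [-0.28, 0.26, 0.09], [0.11, -0.10, -0.04]]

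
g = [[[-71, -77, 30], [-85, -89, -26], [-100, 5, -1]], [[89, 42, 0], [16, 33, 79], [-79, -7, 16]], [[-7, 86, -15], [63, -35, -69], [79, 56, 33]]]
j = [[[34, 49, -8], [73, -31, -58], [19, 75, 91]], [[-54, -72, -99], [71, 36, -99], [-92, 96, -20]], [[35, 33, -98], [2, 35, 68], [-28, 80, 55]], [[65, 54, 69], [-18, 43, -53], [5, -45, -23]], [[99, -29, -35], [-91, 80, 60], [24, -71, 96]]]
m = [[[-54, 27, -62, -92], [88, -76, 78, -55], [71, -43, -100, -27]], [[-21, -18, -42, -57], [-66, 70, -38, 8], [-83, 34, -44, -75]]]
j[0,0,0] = 34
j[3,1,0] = -18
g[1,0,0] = 89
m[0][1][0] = 88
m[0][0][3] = -92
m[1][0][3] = -57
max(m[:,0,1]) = 27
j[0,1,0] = 73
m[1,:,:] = [[-21, -18, -42, -57], [-66, 70, -38, 8], [-83, 34, -44, -75]]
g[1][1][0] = 16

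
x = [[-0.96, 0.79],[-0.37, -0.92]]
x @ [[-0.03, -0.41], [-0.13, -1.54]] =[[-0.07, -0.82],[0.13, 1.57]]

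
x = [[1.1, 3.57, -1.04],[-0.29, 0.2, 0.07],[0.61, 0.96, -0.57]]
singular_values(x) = [4.06, 0.5, 0.11]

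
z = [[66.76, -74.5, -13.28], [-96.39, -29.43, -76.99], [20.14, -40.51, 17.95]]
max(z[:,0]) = 66.76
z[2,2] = 17.95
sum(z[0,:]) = -21.019999999999996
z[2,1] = -40.51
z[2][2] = 17.95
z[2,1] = -40.51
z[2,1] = -40.51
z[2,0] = 20.14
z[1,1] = -29.43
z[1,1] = -29.43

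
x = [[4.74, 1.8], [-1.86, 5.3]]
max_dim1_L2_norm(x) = 5.62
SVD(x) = [[0.12, 0.99], [0.99, -0.12]] @ diag([5.624757055789362, 5.061551942176213]) @ [[-0.23, 0.97], [0.97, 0.23]]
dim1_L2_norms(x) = [5.07, 5.62]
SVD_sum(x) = [[-0.15, 0.66], [-1.26, 5.44]] + [[4.89, 1.14],[-0.60, -0.14]]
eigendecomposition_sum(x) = [[(2.37+1.29j), 0.90-2.50j], [(-0.93+2.58j), (2.65+0.52j)]] + [[(2.37-1.29j), 0.90+2.50j], [-0.93-2.58j, (2.65-0.52j)]]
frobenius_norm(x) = 7.57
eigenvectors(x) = [[-0.11+0.69j, -0.11-0.69j], [-0.71+0.00j, -0.71-0.00j]]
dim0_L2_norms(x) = [5.09, 5.6]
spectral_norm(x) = 5.62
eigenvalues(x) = [(5.02+1.81j), (5.02-1.81j)]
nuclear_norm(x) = 10.69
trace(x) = 10.04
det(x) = 28.47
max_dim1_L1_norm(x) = 7.16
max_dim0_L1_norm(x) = 7.1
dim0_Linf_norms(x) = [4.74, 5.3]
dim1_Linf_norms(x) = [4.74, 5.3]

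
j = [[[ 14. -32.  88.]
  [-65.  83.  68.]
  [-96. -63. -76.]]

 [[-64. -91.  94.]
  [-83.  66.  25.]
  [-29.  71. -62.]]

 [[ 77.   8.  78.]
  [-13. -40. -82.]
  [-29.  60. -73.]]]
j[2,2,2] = -73.0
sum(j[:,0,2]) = 260.0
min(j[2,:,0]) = -29.0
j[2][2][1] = 60.0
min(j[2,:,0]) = -29.0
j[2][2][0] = -29.0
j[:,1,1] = [83.0, 66.0, -40.0]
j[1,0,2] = 94.0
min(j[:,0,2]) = 78.0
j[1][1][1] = 66.0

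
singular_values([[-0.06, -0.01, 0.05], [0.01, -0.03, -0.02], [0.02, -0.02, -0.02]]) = [0.09, 0.04, 0.0]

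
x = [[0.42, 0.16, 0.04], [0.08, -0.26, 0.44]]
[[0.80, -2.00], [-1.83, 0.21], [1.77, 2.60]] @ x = [[0.18, 0.65, -0.85], [-0.75, -0.35, 0.02], [0.95, -0.39, 1.21]]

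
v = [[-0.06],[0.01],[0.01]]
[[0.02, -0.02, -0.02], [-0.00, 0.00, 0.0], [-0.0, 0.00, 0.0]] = v@[[-0.28, 0.25, 0.28]]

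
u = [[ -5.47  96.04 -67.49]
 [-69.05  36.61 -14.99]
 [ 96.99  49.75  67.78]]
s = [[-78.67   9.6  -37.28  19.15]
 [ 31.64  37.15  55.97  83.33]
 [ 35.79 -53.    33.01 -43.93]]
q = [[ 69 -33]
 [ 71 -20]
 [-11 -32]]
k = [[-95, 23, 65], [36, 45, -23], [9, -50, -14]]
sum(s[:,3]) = 58.54999999999999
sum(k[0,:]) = -7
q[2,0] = -11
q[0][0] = 69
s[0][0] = -78.67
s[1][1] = 37.15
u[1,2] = -14.99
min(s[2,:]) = -53.0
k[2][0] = 9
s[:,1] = [9.6, 37.15, -53.0]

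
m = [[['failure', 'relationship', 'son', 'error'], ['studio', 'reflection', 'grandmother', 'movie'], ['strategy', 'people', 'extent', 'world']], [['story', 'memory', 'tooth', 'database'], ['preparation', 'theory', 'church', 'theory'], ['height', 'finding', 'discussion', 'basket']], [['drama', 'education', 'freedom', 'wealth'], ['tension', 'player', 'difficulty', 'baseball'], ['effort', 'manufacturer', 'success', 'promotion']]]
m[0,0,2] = 'son'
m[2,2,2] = 'success'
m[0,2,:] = ['strategy', 'people', 'extent', 'world']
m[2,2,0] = 'effort'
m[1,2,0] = 'height'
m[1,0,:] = ['story', 'memory', 'tooth', 'database']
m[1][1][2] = 'church'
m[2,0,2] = 'freedom'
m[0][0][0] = 'failure'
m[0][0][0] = 'failure'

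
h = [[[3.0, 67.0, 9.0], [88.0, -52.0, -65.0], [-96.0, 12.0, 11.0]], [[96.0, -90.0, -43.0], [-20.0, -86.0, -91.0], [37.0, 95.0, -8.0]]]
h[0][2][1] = 12.0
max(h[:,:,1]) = 95.0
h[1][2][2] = -8.0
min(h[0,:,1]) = -52.0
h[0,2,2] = 11.0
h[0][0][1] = 67.0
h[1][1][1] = -86.0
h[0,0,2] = 9.0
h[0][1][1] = -52.0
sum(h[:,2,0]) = -59.0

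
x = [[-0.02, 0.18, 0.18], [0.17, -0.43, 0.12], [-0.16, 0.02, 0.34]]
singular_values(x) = [0.5, 0.42, 0.11]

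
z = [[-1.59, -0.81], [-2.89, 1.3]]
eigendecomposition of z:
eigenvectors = [[-0.78,0.22], [-0.63,-0.97]]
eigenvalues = [-2.25, 1.96]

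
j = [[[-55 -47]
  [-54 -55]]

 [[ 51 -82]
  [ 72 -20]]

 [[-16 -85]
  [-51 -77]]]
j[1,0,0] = 51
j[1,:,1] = [-82, -20]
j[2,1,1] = -77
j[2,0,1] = -85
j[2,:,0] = [-16, -51]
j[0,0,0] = -55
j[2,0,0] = -16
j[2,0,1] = -85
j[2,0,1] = -85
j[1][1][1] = -20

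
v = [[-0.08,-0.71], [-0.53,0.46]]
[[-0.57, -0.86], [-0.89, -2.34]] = v@[[2.16, 4.98],[0.56, 0.65]]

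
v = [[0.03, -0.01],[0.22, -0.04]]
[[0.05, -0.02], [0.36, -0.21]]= v @[[1.58, -1.1],[-0.35, -0.91]]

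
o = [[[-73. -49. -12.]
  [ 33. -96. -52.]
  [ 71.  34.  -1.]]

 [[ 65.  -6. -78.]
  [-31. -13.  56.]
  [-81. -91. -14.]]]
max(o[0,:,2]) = -1.0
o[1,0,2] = -78.0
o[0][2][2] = -1.0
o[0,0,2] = -12.0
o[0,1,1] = -96.0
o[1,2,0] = -81.0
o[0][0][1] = -49.0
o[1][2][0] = -81.0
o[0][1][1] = -96.0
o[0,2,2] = -1.0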